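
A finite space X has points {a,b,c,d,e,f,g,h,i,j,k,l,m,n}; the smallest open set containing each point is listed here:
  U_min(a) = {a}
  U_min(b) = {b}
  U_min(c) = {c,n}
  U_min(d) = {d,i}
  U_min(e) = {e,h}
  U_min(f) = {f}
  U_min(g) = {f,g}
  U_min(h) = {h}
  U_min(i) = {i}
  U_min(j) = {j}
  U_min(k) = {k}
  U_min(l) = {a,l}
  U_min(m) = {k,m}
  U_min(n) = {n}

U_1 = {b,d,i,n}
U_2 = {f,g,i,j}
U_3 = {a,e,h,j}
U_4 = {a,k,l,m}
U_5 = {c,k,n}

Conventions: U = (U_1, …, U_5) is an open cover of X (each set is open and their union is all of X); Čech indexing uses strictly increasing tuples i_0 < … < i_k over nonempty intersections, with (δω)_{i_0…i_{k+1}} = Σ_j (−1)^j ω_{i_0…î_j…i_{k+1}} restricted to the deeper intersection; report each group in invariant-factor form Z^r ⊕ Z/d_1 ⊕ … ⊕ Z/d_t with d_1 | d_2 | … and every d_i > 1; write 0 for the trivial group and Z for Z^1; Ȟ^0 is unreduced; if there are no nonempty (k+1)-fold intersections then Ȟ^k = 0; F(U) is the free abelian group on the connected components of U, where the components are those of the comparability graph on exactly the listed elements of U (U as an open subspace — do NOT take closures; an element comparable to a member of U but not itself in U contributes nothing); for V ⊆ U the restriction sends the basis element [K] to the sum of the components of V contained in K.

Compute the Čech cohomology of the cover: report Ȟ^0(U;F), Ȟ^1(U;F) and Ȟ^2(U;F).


intersection data:
  U12={i} U15={n} U23={j} U34={a} U45={k}
components per intersection:
  U1: {b} {d,i} {n}
  U2: {f,g} {i} {j}
  U3: {a} {e,h} {j}
  U4: {a,l} {k,m}
  U5: {c,n} {k}
  U12: {i}
  U15: {n}
  U23: {j}
  U34: {a}
  U45: {k}
C dims 13,5; δ0: rk 5, SNF 1^5
Ȟ^0 = (13 − 5) − 0 = 8, so Ȟ^0 ≅ Z^8
Ȟ^1 = (5 − 0) − 5 = 0, so Ȟ^1 ≅ 0
Ȟ^2 = (0 − 0) − 0 = 0, so Ȟ^2 ≅ 0

Ȟ^0(U;F) ≅ Z^8; Ȟ^1(U;F) ≅ 0; Ȟ^2(U;F) ≅ 0


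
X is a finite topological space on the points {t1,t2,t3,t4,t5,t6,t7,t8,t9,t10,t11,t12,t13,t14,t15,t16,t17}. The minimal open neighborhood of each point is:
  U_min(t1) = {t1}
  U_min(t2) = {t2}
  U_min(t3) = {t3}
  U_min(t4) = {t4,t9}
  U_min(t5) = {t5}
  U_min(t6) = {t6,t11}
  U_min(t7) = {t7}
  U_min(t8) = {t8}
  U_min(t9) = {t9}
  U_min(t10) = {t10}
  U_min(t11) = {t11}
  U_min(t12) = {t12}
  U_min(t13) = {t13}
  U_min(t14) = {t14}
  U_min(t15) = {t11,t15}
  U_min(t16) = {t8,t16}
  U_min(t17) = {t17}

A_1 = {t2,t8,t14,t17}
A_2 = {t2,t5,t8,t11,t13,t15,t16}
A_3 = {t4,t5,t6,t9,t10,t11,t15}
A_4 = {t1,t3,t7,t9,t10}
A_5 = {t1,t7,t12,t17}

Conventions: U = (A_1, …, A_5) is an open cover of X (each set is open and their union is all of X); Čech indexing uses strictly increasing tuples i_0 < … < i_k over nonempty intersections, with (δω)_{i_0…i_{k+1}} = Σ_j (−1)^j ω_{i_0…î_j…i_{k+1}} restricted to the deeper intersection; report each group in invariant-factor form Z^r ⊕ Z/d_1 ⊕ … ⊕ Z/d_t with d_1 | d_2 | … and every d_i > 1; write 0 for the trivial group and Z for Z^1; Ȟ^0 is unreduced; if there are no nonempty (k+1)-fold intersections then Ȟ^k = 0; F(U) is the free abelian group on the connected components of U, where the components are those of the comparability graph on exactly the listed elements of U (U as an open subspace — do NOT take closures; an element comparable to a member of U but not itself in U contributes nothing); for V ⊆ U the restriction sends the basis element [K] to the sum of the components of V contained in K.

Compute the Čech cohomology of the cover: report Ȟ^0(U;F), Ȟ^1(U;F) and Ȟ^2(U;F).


Ȟ^0(U;F) ≅ Z^13, Ȟ^1(U;F) ≅ 0, Ȟ^2(U;F) ≅ 0

intersection data:
  A12={t2,t8} A15={t17} A23={t5,t11,t15} A34={t9,t10} A45={t1,t7}
components per intersection:
  A1: {t2} {t8} {t14} {t17}
  A2: {t2} {t5} {t8,t16} {t11,t15} {t13}
  A3: {t4,t9} {t5} {t6,t11,t15} {t10}
  A4: {t1} {t3} {t7} {t9} {t10}
  A5: {t1} {t7} {t12} {t17}
  A12: {t2} {t8}
  A15: {t17}
  A23: {t5} {t11,t15}
  A34: {t9} {t10}
  A45: {t1} {t7}
C dims 22,9; δ0: rk 9, SNF 1^9
Ȟ^0 = (22 − 9) − 0 = 13, so Ȟ^0 ≅ Z^13
Ȟ^1 = (9 − 0) − 9 = 0, so Ȟ^1 ≅ 0
Ȟ^2 = (0 − 0) − 0 = 0, so Ȟ^2 ≅ 0


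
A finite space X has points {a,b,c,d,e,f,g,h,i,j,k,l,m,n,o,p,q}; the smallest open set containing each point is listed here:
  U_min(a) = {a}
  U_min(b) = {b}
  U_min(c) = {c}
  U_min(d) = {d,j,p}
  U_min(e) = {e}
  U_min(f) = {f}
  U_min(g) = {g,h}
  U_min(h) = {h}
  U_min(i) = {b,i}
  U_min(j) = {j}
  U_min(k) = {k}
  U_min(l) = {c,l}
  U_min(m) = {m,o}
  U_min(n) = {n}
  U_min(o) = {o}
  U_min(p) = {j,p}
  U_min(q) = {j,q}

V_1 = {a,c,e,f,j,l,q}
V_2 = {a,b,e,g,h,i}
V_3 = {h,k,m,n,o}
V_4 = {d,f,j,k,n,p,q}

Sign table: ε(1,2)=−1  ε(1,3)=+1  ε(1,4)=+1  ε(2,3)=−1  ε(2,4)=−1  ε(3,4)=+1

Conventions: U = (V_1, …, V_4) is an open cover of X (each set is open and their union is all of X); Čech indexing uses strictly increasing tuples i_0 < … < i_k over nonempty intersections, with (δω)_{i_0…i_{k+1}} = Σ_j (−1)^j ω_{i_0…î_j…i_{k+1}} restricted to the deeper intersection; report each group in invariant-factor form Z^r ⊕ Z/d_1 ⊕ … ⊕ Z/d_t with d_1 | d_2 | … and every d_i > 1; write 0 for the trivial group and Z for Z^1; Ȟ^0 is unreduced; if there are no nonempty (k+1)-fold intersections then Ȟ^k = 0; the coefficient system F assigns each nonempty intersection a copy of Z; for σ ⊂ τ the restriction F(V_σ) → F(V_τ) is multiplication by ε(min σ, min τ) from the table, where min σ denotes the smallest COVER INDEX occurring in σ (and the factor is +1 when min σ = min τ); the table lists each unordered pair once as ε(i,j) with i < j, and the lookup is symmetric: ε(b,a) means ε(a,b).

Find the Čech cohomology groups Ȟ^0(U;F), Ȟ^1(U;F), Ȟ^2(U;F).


Ȟ^0 ≅ Z; Ȟ^1 ≅ Z; Ȟ^2 ≅ 0

nerve simplices:
  V12={a,e} V14={f,j,q} V23={h} V34={k,n}
C dims 4,4; δ0: rk 3, SNF 1^3
degree 0: 4−3−0 = 1 → Ȟ^0 ≅ Z
degree 1: 4−0−3 = 1 → Ȟ^1 ≅ Z
degree 2: 0−0−0 = 0 → Ȟ^2 ≅ 0


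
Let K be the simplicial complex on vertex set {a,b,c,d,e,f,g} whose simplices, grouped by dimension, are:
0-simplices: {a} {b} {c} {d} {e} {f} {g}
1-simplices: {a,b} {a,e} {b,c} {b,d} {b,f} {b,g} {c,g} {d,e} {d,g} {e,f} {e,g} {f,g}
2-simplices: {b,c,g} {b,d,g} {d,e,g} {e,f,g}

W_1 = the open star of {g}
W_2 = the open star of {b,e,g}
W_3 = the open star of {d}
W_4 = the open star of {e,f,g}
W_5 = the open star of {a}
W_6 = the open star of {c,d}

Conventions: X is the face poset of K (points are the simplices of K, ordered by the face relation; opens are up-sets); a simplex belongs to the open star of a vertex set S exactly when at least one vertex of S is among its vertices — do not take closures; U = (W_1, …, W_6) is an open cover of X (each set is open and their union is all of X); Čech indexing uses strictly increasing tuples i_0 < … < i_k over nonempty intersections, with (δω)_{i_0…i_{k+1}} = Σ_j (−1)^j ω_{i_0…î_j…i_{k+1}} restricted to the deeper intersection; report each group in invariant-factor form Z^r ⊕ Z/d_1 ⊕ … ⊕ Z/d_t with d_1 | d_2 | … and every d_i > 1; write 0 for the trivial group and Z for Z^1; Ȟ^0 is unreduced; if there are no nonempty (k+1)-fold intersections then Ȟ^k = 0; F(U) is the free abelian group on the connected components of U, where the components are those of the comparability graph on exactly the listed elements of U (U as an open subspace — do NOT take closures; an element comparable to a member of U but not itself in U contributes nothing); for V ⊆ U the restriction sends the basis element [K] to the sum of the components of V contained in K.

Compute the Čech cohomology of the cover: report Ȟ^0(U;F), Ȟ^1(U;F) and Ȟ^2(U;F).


Ȟ^0(U;F) ≅ Z; Ȟ^1(U;F) ≅ Z^2; Ȟ^2(U;F) ≅ 0

nerve simplices:
  W1={{g},{b,g},{c,g},{d,g},{e,g},{f,g},{b,c,g},{b,d,g},{d,e,g},{e,f,g}} W2={{b},{e},{g},{a,b},{a,e},{b,c},{b,d},{b,f},{b,g},{c,g},{d,e},{d,g},{e,f},{e,g},{f,g},{b,c,g},{b,d,g},{d,e,g},{e,f,g}} W3={{d},{b,d},{d,e},{d,g},{b,d,g},{d,e,g}} W4={{e},{f},{g},{a,e},{b,f},{b,g},{c,g},{d,e},{d,g},{e,f},{e,g},{f,g},{b,c,g},{b,d,g},{d,e,g},{e,f,g}} W5={{a},{a,b},{a,e}} W6={{c},{d},{b,c},{b,d},{c,g},{d,e},{d,g},{b,c,g},{b,d,g},{d,e,g}}
  W12={{g},{b,g},{c,g},{d,g},{e,g},{f,g},{b,c,g},{b,d,g},{d,e,g},{e,f,g}} W13={{d,g},{b,d,g},{d,e,g}} W14={{g},{b,g},{c,g},{d,g},{e,g},{f,g},{b,c,g},{b,d,g},{d,e,g},{e,f,g}} W16={{c,g},{d,g},{b,c,g},{b,d,g},{d,e,g}} W23={{b,d},{d,e},{d,g},{b,d,g},{d,e,g}} W24={{e},{g},{a,e},{b,f},{b,g},{c,g},{d,e},{d,g},{e,f},{e,g},{f,g},{b,c,g},{b,d,g},{d,e,g},{e,f,g}} W25={{a,b},{a,e}} W26={{b,c},{b,d},{c,g},{d,e},{d,g},{b,c,g},{b,d,g},{d,e,g}} W34={{d,e},{d,g},{b,d,g},{d,e,g}} W36={{d},{b,d},{d,e},{d,g},{b,d,g},{d,e,g}} W45={{a,e}} W46={{c,g},{d,e},{d,g},{b,c,g},{b,d,g},{d,e,g}}
  W123={{d,g},{b,d,g},{d,e,g}} W124={{g},{b,g},{c,g},{d,g},{e,g},{f,g},{b,c,g},{b,d,g},{d,e,g},{e,f,g}} W126={{c,g},{d,g},{b,c,g},{b,d,g},{d,e,g}} W134={{d,g},{b,d,g},{d,e,g}} W136={{d,g},{b,d,g},{d,e,g}} W146={{c,g},{d,g},{b,c,g},{b,d,g},{d,e,g}} W234={{d,e},{d,g},{b,d,g},{d,e,g}} W236={{b,d},{d,e},{d,g},{b,d,g},{d,e,g}} W245={{a,e}} W246={{c,g},{d,e},{d,g},{b,c,g},{b,d,g},{d,e,g}} W346={{d,e},{d,g},{b,d,g},{d,e,g}}
  W1234={{d,g},{b,d,g},{d,e,g}} W1236={{d,g},{b,d,g},{d,e,g}} W1246={{c,g},{d,g},{b,c,g},{b,d,g},{d,e,g}} W1346={{d,g},{b,d,g},{d,e,g}} W2346={{d,e},{d,g},{b,d,g},{d,e,g}}
  W12346={{d,g},{b,d,g},{d,e,g}}
components per intersection:
  W1: {{g},{b,g},{c,g},{d,g},{e,g},{f,g},{b,c,g},{b,d,g},{d,e,g},{e,f,g}}
  W2: {{b},{e},{g},{a,b},{a,e},{b,c},{b,d},{b,f},{b,g},{c,g},{d,e},{d,g},{e,f},{e,g},{f,g},{b,c,g},{b,d,g},{d,e,g},{e,f,g}}
  W3: {{d},{b,d},{d,e},{d,g},{b,d,g},{d,e,g}}
  W4: {{e},{f},{g},{a,e},{b,f},{b,g},{c,g},{d,e},{d,g},{e,f},{e,g},{f,g},{b,c,g},{b,d,g},{d,e,g},{e,f,g}}
  W5: {{a},{a,b},{a,e}}
  W6: {{c},{b,c},{c,g},{b,c,g}} {{d},{b,d},{d,e},{d,g},{b,d,g},{d,e,g}}
  W12: {{g},{b,g},{c,g},{d,g},{e,g},{f,g},{b,c,g},{b,d,g},{d,e,g},{e,f,g}}
  W13: {{d,g},{b,d,g},{d,e,g}}
  W14: {{g},{b,g},{c,g},{d,g},{e,g},{f,g},{b,c,g},{b,d,g},{d,e,g},{e,f,g}}
  W16: {{c,g},{b,c,g}} {{d,g},{b,d,g},{d,e,g}}
  W23: {{b,d},{d,e},{d,g},{b,d,g},{d,e,g}}
  W24: {{e},{g},{a,e},{b,g},{c,g},{d,e},{d,g},{e,f},{e,g},{f,g},{b,c,g},{b,d,g},{d,e,g},{e,f,g}} {{b,f}}
  W25: {{a,b}} {{a,e}}
  W26: {{b,c},{c,g},{b,c,g}} {{b,d},{d,e},{d,g},{b,d,g},{d,e,g}}
  W34: {{d,e},{d,g},{b,d,g},{d,e,g}}
  W36: {{d},{b,d},{d,e},{d,g},{b,d,g},{d,e,g}}
  W45: {{a,e}}
  W46: {{c,g},{b,c,g}} {{d,e},{d,g},{b,d,g},{d,e,g}}
  W123: {{d,g},{b,d,g},{d,e,g}}
  W124: {{g},{b,g},{c,g},{d,g},{e,g},{f,g},{b,c,g},{b,d,g},{d,e,g},{e,f,g}}
  W126: {{c,g},{b,c,g}} {{d,g},{b,d,g},{d,e,g}}
  W134: {{d,g},{b,d,g},{d,e,g}}
  W136: {{d,g},{b,d,g},{d,e,g}}
  W146: {{c,g},{b,c,g}} {{d,g},{b,d,g},{d,e,g}}
  W234: {{d,e},{d,g},{b,d,g},{d,e,g}}
  W236: {{b,d},{d,e},{d,g},{b,d,g},{d,e,g}}
  W245: {{a,e}}
  W246: {{c,g},{b,c,g}} {{d,e},{d,g},{b,d,g},{d,e,g}}
  W346: {{d,e},{d,g},{b,d,g},{d,e,g}}
  W1234: {{d,g},{b,d,g},{d,e,g}}
  W1236: {{d,g},{b,d,g},{d,e,g}}
  W1246: {{c,g},{b,c,g}} {{d,g},{b,d,g},{d,e,g}}
  W1346: {{d,g},{b,d,g},{d,e,g}}
  W2346: {{d,e},{d,g},{b,d,g},{d,e,g}}
  W12346: {{d,g},{b,d,g},{d,e,g}}
C dims 7,17,14,6; δ0: rk 6, SNF 1^6; δ1: rk 9, SNF 1^9; δ2: rk 5, SNF 1^5
degree 0: 7−6−0 = 1 → Ȟ^0 ≅ Z
degree 1: 17−9−6 = 2 → Ȟ^1 ≅ Z^2
degree 2: 14−5−9 = 0 → Ȟ^2 ≅ 0


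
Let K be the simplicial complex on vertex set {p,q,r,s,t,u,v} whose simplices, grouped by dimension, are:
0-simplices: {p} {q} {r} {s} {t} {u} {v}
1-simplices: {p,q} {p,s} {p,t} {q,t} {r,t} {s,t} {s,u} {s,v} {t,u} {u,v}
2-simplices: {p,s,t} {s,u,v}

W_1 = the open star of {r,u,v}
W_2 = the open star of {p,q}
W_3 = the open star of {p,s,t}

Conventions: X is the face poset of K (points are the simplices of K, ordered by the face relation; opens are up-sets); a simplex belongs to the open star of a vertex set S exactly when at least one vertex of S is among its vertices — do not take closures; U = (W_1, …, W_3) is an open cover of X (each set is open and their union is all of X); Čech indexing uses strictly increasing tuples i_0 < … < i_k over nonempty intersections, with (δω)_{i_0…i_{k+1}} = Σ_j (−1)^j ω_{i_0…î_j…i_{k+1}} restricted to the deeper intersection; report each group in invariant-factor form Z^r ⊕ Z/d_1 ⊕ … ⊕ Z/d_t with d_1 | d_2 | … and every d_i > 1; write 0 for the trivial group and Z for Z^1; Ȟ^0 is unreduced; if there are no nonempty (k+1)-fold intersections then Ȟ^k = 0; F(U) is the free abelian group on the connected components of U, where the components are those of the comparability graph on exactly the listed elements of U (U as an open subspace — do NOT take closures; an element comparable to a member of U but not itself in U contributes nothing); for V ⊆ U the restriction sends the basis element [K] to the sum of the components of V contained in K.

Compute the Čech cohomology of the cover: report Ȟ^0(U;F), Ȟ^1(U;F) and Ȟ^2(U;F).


cover nerve:
  W1={{r},{u},{v},{r,t},{s,u},{s,v},{t,u},{u,v},{s,u,v}} W2={{p},{q},{p,q},{p,s},{p,t},{q,t},{p,s,t}} W3={{p},{s},{t},{p,q},{p,s},{p,t},{q,t},{r,t},{s,t},{s,u},{s,v},{t,u},{p,s,t},{s,u,v}}
  W13={{r,t},{s,u},{s,v},{t,u},{s,u,v}} W23={{p},{p,q},{p,s},{p,t},{q,t},{p,s,t}}
components per intersection:
  W1: {{r},{r,t}} {{u},{v},{s,u},{s,v},{t,u},{u,v},{s,u,v}}
  W2: {{p},{q},{p,q},{p,s},{p,t},{q,t},{p,s,t}}
  W3: {{p},{s},{t},{p,q},{p,s},{p,t},{q,t},{r,t},{s,t},{s,u},{s,v},{t,u},{p,s,t},{s,u,v}}
  W13: {{r,t}} {{s,u},{s,v},{s,u,v}} {{t,u}}
  W23: {{p},{p,q},{p,s},{p,t},{p,s,t}} {{q,t}}
C dims 4,5; δ0: rk 3, SNF 1^3
Ȟ^0: (4−3)−0=1 ⇒ Z
Ȟ^1: (5−0)−3=2 ⇒ Z^2
Ȟ^2: (0−0)−0=0 ⇒ 0

Ȟ^0(U;F) ≅ Z,  Ȟ^1(U;F) ≅ Z^2,  Ȟ^2(U;F) ≅ 0


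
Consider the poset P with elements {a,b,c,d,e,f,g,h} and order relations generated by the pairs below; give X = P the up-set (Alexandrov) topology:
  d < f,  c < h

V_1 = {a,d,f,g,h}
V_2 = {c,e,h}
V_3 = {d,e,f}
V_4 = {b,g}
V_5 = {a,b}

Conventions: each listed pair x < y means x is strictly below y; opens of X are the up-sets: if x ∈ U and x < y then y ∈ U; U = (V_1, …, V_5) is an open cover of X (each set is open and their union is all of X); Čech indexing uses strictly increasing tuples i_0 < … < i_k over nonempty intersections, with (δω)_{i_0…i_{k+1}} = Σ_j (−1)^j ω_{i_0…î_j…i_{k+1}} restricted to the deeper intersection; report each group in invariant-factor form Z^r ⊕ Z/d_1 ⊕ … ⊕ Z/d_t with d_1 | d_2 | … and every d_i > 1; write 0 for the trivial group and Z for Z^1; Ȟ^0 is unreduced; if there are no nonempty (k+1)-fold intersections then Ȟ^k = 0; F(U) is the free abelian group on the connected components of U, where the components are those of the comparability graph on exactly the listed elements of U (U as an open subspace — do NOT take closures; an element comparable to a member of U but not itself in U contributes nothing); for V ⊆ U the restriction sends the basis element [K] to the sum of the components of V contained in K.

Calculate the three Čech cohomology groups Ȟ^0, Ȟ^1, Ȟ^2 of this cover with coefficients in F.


nonempty intersections:
  V12={h} V13={d,f} V14={g} V15={a} V23={e} V45={b}
components per intersection:
  V1: {a} {d,f} {g} {h}
  V2: {c,h} {e}
  V3: {d,f} {e}
  V4: {b} {g}
  V5: {a} {b}
  V12: {h}
  V13: {d,f}
  V14: {g}
  V15: {a}
  V23: {e}
  V45: {b}
C dims 12,6; δ0: rk 6, SNF 1^6
Ȟ^0: (12−6)−0=6 ⇒ Z^6
Ȟ^1: (6−0)−6=0 ⇒ 0
Ȟ^2: (0−0)−0=0 ⇒ 0

Ȟ^0 ≅ Z^6, Ȟ^1 ≅ 0 and Ȟ^2 ≅ 0


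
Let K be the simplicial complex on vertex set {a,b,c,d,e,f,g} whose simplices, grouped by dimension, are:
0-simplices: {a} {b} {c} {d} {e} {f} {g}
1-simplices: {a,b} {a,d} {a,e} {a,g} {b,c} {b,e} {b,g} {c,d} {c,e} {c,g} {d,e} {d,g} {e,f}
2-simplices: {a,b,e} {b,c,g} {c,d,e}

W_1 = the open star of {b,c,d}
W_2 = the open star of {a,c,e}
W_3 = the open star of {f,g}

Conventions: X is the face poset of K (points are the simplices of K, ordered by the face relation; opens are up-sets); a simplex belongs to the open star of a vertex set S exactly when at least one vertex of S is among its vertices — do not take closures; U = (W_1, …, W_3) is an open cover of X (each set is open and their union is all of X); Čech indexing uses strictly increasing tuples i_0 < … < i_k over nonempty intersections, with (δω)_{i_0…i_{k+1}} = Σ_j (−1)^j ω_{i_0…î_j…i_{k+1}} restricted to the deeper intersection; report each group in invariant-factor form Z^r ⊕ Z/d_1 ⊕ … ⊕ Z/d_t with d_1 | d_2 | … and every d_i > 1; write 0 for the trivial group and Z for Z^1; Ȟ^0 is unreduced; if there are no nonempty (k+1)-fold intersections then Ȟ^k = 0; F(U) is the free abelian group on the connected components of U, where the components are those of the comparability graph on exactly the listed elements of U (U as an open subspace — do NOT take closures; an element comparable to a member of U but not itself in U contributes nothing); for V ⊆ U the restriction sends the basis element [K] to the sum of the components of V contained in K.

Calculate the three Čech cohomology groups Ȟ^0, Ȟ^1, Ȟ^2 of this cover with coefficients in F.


nerve of the cover:
  W1={{b},{c},{d},{a,b},{a,d},{b,c},{b,e},{b,g},{c,d},{c,e},{c,g},{d,e},{d,g},{a,b,e},{b,c,g},{c,d,e}} W2={{a},{c},{e},{a,b},{a,d},{a,e},{a,g},{b,c},{b,e},{c,d},{c,e},{c,g},{d,e},{e,f},{a,b,e},{b,c,g},{c,d,e}} W3={{f},{g},{a,g},{b,g},{c,g},{d,g},{e,f},{b,c,g}}
  W12={{c},{a,b},{a,d},{b,c},{b,e},{c,d},{c,e},{c,g},{d,e},{a,b,e},{b,c,g},{c,d,e}} W13={{b,g},{c,g},{d,g},{b,c,g}} W23={{a,g},{c,g},{e,f},{b,c,g}}
  W123={{c,g},{b,c,g}}
components per intersection:
  W1: {{b},{c},{d},{a,b},{a,d},{b,c},{b,e},{b,g},{c,d},{c,e},{c,g},{d,e},{d,g},{a,b,e},{b,c,g},{c,d,e}}
  W2: {{a},{c},{e},{a,b},{a,d},{a,e},{a,g},{b,c},{b,e},{c,d},{c,e},{c,g},{d,e},{e,f},{a,b,e},{b,c,g},{c,d,e}}
  W3: {{f},{e,f}} {{g},{a,g},{b,g},{c,g},{d,g},{b,c,g}}
  W12: {{c},{b,c},{c,d},{c,e},{c,g},{d,e},{b,c,g},{c,d,e}} {{a,b},{b,e},{a,b,e}} {{a,d}}
  W13: {{b,g},{c,g},{b,c,g}} {{d,g}}
  W23: {{a,g}} {{c,g},{b,c,g}} {{e,f}}
  W123: {{c,g},{b,c,g}}
C dims 4,8,1; δ0: rk 3, SNF 1^3; δ1: rk 1, SNF 1^1
Ȟ^0 = (4 − 3) − 0 = 1, so Ȟ^0 ≅ Z
Ȟ^1 = (8 − 1) − 3 = 4, so Ȟ^1 ≅ Z^4
Ȟ^2 = (1 − 0) − 1 = 0, so Ȟ^2 ≅ 0

Ȟ^0(U;F) ≅ Z; Ȟ^1(U;F) ≅ Z^4; Ȟ^2(U;F) ≅ 0


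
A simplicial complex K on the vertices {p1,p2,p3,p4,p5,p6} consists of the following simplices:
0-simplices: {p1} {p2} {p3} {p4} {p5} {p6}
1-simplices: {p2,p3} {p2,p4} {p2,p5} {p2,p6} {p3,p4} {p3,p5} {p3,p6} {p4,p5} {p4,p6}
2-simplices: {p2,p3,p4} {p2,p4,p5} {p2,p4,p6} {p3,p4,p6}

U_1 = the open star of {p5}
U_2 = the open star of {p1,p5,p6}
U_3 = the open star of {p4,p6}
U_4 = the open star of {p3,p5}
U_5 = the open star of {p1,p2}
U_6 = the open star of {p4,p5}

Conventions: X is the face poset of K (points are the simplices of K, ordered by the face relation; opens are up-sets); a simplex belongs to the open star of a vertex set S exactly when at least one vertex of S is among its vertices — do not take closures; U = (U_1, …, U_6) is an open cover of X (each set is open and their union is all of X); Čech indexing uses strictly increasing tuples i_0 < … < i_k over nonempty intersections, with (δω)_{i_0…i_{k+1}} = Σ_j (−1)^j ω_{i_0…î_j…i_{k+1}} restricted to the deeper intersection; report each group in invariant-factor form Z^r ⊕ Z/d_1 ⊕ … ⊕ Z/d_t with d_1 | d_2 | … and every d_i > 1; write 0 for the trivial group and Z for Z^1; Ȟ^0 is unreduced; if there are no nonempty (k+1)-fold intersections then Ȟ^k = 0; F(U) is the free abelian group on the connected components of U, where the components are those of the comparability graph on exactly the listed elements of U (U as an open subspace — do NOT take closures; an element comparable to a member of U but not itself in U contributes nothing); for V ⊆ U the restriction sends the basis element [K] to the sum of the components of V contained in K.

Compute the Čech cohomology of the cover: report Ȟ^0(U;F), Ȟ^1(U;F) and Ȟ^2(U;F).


cover nerve:
  U1={{p5},{p2,p5},{p3,p5},{p4,p5},{p2,p4,p5}} U2={{p1},{p5},{p6},{p2,p5},{p2,p6},{p3,p5},{p3,p6},{p4,p5},{p4,p6},{p2,p4,p5},{p2,p4,p6},{p3,p4,p6}} U3={{p4},{p6},{p2,p4},{p2,p6},{p3,p4},{p3,p6},{p4,p5},{p4,p6},{p2,p3,p4},{p2,p4,p5},{p2,p4,p6},{p3,p4,p6}} U4={{p3},{p5},{p2,p3},{p2,p5},{p3,p4},{p3,p5},{p3,p6},{p4,p5},{p2,p3,p4},{p2,p4,p5},{p3,p4,p6}} U5={{p1},{p2},{p2,p3},{p2,p4},{p2,p5},{p2,p6},{p2,p3,p4},{p2,p4,p5},{p2,p4,p6}} U6={{p4},{p5},{p2,p4},{p2,p5},{p3,p4},{p3,p5},{p4,p5},{p4,p6},{p2,p3,p4},{p2,p4,p5},{p2,p4,p6},{p3,p4,p6}}
  U12={{p5},{p2,p5},{p3,p5},{p4,p5},{p2,p4,p5}} U13={{p4,p5},{p2,p4,p5}} U14={{p5},{p2,p5},{p3,p5},{p4,p5},{p2,p4,p5}} U15={{p2,p5},{p2,p4,p5}} U16={{p5},{p2,p5},{p3,p5},{p4,p5},{p2,p4,p5}} U23={{p6},{p2,p6},{p3,p6},{p4,p5},{p4,p6},{p2,p4,p5},{p2,p4,p6},{p3,p4,p6}} U24={{p5},{p2,p5},{p3,p5},{p3,p6},{p4,p5},{p2,p4,p5},{p3,p4,p6}} U25={{p1},{p2,p5},{p2,p6},{p2,p4,p5},{p2,p4,p6}} U26={{p5},{p2,p5},{p3,p5},{p4,p5},{p4,p6},{p2,p4,p5},{p2,p4,p6},{p3,p4,p6}} U34={{p3,p4},{p3,p6},{p4,p5},{p2,p3,p4},{p2,p4,p5},{p3,p4,p6}} U35={{p2,p4},{p2,p6},{p2,p3,p4},{p2,p4,p5},{p2,p4,p6}} U36={{p4},{p2,p4},{p3,p4},{p4,p5},{p4,p6},{p2,p3,p4},{p2,p4,p5},{p2,p4,p6},{p3,p4,p6}} U45={{p2,p3},{p2,p5},{p2,p3,p4},{p2,p4,p5}} U46={{p5},{p2,p5},{p3,p4},{p3,p5},{p4,p5},{p2,p3,p4},{p2,p4,p5},{p3,p4,p6}} U56={{p2,p4},{p2,p5},{p2,p3,p4},{p2,p4,p5},{p2,p4,p6}}
  U123={{p4,p5},{p2,p4,p5}} U124={{p5},{p2,p5},{p3,p5},{p4,p5},{p2,p4,p5}} U125={{p2,p5},{p2,p4,p5}} U126={{p5},{p2,p5},{p3,p5},{p4,p5},{p2,p4,p5}} U134={{p4,p5},{p2,p4,p5}} U135={{p2,p4,p5}} U136={{p4,p5},{p2,p4,p5}} U145={{p2,p5},{p2,p4,p5}} U146={{p5},{p2,p5},{p3,p5},{p4,p5},{p2,p4,p5}} U156={{p2,p5},{p2,p4,p5}} U234={{p3,p6},{p4,p5},{p2,p4,p5},{p3,p4,p6}} U235={{p2,p6},{p2,p4,p5},{p2,p4,p6}} U236={{p4,p5},{p4,p6},{p2,p4,p5},{p2,p4,p6},{p3,p4,p6}} U245={{p2,p5},{p2,p4,p5}} U246={{p5},{p2,p5},{p3,p5},{p4,p5},{p2,p4,p5},{p3,p4,p6}} U256={{p2,p5},{p2,p4,p5},{p2,p4,p6}} U345={{p2,p3,p4},{p2,p4,p5}} U346={{p3,p4},{p4,p5},{p2,p3,p4},{p2,p4,p5},{p3,p4,p6}} U356={{p2,p4},{p2,p3,p4},{p2,p4,p5},{p2,p4,p6}} U456={{p2,p5},{p2,p3,p4},{p2,p4,p5}}
  U1234={{p4,p5},{p2,p4,p5}} U1235={{p2,p4,p5}} U1236={{p4,p5},{p2,p4,p5}} U1245={{p2,p5},{p2,p4,p5}} U1246={{p5},{p2,p5},{p3,p5},{p4,p5},{p2,p4,p5}} U1256={{p2,p5},{p2,p4,p5}} U1345={{p2,p4,p5}} U1346={{p4,p5},{p2,p4,p5}} U1356={{p2,p4,p5}} U1456={{p2,p5},{p2,p4,p5}} U2345={{p2,p4,p5}} U2346={{p4,p5},{p2,p4,p5},{p3,p4,p6}} U2356={{p2,p4,p5},{p2,p4,p6}} U2456={{p2,p5},{p2,p4,p5}} U3456={{p2,p3,p4},{p2,p4,p5}}
  U12345={{p2,p4,p5}} U12346={{p4,p5},{p2,p4,p5}} U12356={{p2,p4,p5}} U12456={{p2,p5},{p2,p4,p5}} U13456={{p2,p4,p5}} U23456={{p2,p4,p5}}
  U123456={{p2,p4,p5}}
components per intersection:
  U1: {{p5},{p2,p5},{p3,p5},{p4,p5},{p2,p4,p5}}
  U2: {{p1}} {{p5},{p2,p5},{p3,p5},{p4,p5},{p2,p4,p5}} {{p6},{p2,p6},{p3,p6},{p4,p6},{p2,p4,p6},{p3,p4,p6}}
  U3: {{p4},{p6},{p2,p4},{p2,p6},{p3,p4},{p3,p6},{p4,p5},{p4,p6},{p2,p3,p4},{p2,p4,p5},{p2,p4,p6},{p3,p4,p6}}
  U4: {{p3},{p5},{p2,p3},{p2,p5},{p3,p4},{p3,p5},{p3,p6},{p4,p5},{p2,p3,p4},{p2,p4,p5},{p3,p4,p6}}
  U5: {{p1}} {{p2},{p2,p3},{p2,p4},{p2,p5},{p2,p6},{p2,p3,p4},{p2,p4,p5},{p2,p4,p6}}
  U6: {{p4},{p5},{p2,p4},{p2,p5},{p3,p4},{p3,p5},{p4,p5},{p4,p6},{p2,p3,p4},{p2,p4,p5},{p2,p4,p6},{p3,p4,p6}}
  U12: {{p5},{p2,p5},{p3,p5},{p4,p5},{p2,p4,p5}}
  U13: {{p4,p5},{p2,p4,p5}}
  U14: {{p5},{p2,p5},{p3,p5},{p4,p5},{p2,p4,p5}}
  U15: {{p2,p5},{p2,p4,p5}}
  U16: {{p5},{p2,p5},{p3,p5},{p4,p5},{p2,p4,p5}}
  U23: {{p6},{p2,p6},{p3,p6},{p4,p6},{p2,p4,p6},{p3,p4,p6}} {{p4,p5},{p2,p4,p5}}
  U24: {{p5},{p2,p5},{p3,p5},{p4,p5},{p2,p4,p5}} {{p3,p6},{p3,p4,p6}}
  U25: {{p1}} {{p2,p5},{p2,p4,p5}} {{p2,p6},{p2,p4,p6}}
  U26: {{p5},{p2,p5},{p3,p5},{p4,p5},{p2,p4,p5}} {{p4,p6},{p2,p4,p6},{p3,p4,p6}}
  U34: {{p3,p4},{p3,p6},{p2,p3,p4},{p3,p4,p6}} {{p4,p5},{p2,p4,p5}}
  U35: {{p2,p4},{p2,p6},{p2,p3,p4},{p2,p4,p5},{p2,p4,p6}}
  U36: {{p4},{p2,p4},{p3,p4},{p4,p5},{p4,p6},{p2,p3,p4},{p2,p4,p5},{p2,p4,p6},{p3,p4,p6}}
  U45: {{p2,p3},{p2,p3,p4}} {{p2,p5},{p2,p4,p5}}
  U46: {{p5},{p2,p5},{p3,p5},{p4,p5},{p2,p4,p5}} {{p3,p4},{p2,p3,p4},{p3,p4,p6}}
  U56: {{p2,p4},{p2,p5},{p2,p3,p4},{p2,p4,p5},{p2,p4,p6}}
  U123: {{p4,p5},{p2,p4,p5}}
  U124: {{p5},{p2,p5},{p3,p5},{p4,p5},{p2,p4,p5}}
  U125: {{p2,p5},{p2,p4,p5}}
  U126: {{p5},{p2,p5},{p3,p5},{p4,p5},{p2,p4,p5}}
  U134: {{p4,p5},{p2,p4,p5}}
  U135: {{p2,p4,p5}}
  U136: {{p4,p5},{p2,p4,p5}}
  U145: {{p2,p5},{p2,p4,p5}}
  U146: {{p5},{p2,p5},{p3,p5},{p4,p5},{p2,p4,p5}}
  U156: {{p2,p5},{p2,p4,p5}}
  U234: {{p3,p6},{p3,p4,p6}} {{p4,p5},{p2,p4,p5}}
  U235: {{p2,p6},{p2,p4,p6}} {{p2,p4,p5}}
  U236: {{p4,p5},{p2,p4,p5}} {{p4,p6},{p2,p4,p6},{p3,p4,p6}}
  U245: {{p2,p5},{p2,p4,p5}}
  U246: {{p5},{p2,p5},{p3,p5},{p4,p5},{p2,p4,p5}} {{p3,p4,p6}}
  U256: {{p2,p5},{p2,p4,p5}} {{p2,p4,p6}}
  U345: {{p2,p3,p4}} {{p2,p4,p5}}
  U346: {{p3,p4},{p2,p3,p4},{p3,p4,p6}} {{p4,p5},{p2,p4,p5}}
  U356: {{p2,p4},{p2,p3,p4},{p2,p4,p5},{p2,p4,p6}}
  U456: {{p2,p5},{p2,p4,p5}} {{p2,p3,p4}}
  U1234: {{p4,p5},{p2,p4,p5}}
  U1235: {{p2,p4,p5}}
  U1236: {{p4,p5},{p2,p4,p5}}
  U1245: {{p2,p5},{p2,p4,p5}}
  U1246: {{p5},{p2,p5},{p3,p5},{p4,p5},{p2,p4,p5}}
  U1256: {{p2,p5},{p2,p4,p5}}
  U1345: {{p2,p4,p5}}
  U1346: {{p4,p5},{p2,p4,p5}}
  U1356: {{p2,p4,p5}}
  U1456: {{p2,p5},{p2,p4,p5}}
  U2345: {{p2,p4,p5}}
  U2346: {{p4,p5},{p2,p4,p5}} {{p3,p4,p6}}
  U2356: {{p2,p4,p5}} {{p2,p4,p6}}
  U2456: {{p2,p5},{p2,p4,p5}}
  U3456: {{p2,p3,p4}} {{p2,p4,p5}}
  U12345: {{p2,p4,p5}}
  U12346: {{p4,p5},{p2,p4,p5}}
  U12356: {{p2,p4,p5}}
  U12456: {{p2,p5},{p2,p4,p5}}
  U13456: {{p2,p4,p5}}
  U23456: {{p2,p4,p5}}
  U123456: {{p2,p4,p5}}
C dims 9,23,28,18; δ0: rk 7, SNF 1^7; δ1: rk 15, SNF 1^15; δ2: rk 13, SNF 1^13
Ȟ^0: (9−7)−0=2 ⇒ Z^2
Ȟ^1: (23−15)−7=1 ⇒ Z
Ȟ^2: (28−13)−15=0 ⇒ 0

Ȟ^0 = Z^2; Ȟ^1 = Z; Ȟ^2 = 0


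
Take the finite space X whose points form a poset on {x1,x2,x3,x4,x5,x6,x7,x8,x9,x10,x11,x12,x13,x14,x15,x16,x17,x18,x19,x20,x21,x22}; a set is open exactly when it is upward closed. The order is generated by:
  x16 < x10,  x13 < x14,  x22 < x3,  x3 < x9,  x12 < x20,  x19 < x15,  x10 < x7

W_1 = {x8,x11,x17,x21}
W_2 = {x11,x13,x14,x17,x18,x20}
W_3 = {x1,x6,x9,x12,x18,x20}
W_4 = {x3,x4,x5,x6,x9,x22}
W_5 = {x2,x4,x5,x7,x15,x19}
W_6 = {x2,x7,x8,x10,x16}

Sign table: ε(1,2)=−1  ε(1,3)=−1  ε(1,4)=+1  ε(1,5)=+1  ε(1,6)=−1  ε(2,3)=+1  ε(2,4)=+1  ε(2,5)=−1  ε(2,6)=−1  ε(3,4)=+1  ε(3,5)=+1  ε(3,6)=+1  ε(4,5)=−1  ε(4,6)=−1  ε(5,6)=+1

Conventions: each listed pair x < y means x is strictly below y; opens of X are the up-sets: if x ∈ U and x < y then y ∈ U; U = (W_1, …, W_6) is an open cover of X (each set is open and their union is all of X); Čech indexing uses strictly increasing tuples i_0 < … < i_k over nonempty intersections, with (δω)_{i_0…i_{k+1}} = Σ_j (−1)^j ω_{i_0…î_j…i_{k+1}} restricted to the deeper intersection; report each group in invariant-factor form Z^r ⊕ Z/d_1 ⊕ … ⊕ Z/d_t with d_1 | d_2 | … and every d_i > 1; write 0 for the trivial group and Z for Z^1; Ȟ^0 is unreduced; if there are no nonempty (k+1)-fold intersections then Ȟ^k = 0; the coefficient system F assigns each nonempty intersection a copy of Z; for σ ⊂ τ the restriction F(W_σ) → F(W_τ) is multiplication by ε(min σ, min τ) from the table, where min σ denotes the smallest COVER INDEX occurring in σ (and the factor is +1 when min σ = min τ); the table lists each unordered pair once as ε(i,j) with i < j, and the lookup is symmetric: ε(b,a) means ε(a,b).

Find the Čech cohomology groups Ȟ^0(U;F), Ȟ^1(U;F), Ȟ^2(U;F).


Ȟ^0 ≅ 0, Ȟ^1 ≅ Z/2 and Ȟ^2 ≅ 0

nerve of the cover:
  W12={x11,x17} W16={x8} W23={x18,x20} W34={x6,x9} W45={x4,x5} W56={x2,x7}
C dims 6,6; δ0: rk 6, SNF 1^5·2
Ȟ^0 = (6 − 6) − 0 = 0, so Ȟ^0 ≅ 0
Ȟ^1 = (6 − 0) − 6 = 0 plus torsion [2], so Ȟ^1 ≅ Z/2
Ȟ^2 = (0 − 0) − 0 = 0, so Ȟ^2 ≅ 0


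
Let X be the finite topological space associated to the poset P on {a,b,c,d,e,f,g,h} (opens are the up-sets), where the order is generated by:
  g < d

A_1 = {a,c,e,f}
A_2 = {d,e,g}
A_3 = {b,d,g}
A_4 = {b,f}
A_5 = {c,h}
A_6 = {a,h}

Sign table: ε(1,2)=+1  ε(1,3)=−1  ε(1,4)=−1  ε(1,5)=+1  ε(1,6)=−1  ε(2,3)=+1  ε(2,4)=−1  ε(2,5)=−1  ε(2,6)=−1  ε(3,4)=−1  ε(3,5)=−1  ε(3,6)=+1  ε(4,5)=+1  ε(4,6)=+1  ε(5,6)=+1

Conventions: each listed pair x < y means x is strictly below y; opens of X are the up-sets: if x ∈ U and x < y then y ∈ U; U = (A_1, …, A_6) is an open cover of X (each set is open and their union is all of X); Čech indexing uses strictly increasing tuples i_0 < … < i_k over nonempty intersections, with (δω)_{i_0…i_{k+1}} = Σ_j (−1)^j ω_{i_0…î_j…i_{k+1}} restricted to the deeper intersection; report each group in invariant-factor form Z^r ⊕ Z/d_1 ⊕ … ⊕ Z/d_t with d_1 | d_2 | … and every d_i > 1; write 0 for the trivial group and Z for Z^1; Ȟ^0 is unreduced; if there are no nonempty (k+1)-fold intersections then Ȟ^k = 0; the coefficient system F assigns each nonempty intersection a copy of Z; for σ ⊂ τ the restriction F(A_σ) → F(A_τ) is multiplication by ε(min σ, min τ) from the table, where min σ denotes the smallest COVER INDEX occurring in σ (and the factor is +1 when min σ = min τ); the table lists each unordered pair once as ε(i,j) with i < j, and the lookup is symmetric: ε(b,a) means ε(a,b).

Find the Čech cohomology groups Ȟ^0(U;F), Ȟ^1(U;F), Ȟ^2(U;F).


nerve simplices:
  A12={e} A14={f} A15={c} A16={a} A23={d,g} A34={b} A56={h}
C dims 6,7; δ0: rk 6, SNF 1^5·2
degree 0: 6−6−0 = 0 → Ȟ^0 ≅ 0
degree 1: 7−0−6 = 1 plus torsion [2] → Ȟ^1 ≅ Z ⊕ Z/2
degree 2: 0−0−0 = 0 → Ȟ^2 ≅ 0

Ȟ^0(U;F) ≅ 0,  Ȟ^1(U;F) ≅ Z ⊕ Z/2,  Ȟ^2(U;F) ≅ 0


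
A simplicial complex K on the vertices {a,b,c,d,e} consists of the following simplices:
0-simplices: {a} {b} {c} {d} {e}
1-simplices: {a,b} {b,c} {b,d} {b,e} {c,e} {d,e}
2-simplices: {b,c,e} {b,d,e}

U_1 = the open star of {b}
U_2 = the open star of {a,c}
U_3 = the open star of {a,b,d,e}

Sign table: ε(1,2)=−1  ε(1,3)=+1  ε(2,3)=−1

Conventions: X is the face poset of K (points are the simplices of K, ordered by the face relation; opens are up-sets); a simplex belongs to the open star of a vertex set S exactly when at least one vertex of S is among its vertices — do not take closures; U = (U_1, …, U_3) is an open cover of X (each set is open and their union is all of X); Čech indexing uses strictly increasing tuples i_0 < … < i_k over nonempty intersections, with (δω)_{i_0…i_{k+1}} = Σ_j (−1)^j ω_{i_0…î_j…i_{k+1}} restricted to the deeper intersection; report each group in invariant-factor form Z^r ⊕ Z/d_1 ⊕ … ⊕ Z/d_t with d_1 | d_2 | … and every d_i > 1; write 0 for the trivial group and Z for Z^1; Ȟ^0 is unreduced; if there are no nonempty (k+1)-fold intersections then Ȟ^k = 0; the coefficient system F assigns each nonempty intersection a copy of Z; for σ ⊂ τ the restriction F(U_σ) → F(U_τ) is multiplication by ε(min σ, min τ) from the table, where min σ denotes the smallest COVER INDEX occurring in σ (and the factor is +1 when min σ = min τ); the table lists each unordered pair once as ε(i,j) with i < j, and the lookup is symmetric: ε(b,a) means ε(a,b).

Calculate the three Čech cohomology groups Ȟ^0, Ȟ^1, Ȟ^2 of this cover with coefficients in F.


Ȟ^0 = Z, Ȟ^1 = 0, Ȟ^2 = 0

intersection data:
  U1={{b},{a,b},{b,c},{b,d},{b,e},{b,c,e},{b,d,e}} U2={{a},{c},{a,b},{b,c},{c,e},{b,c,e}} U3={{a},{b},{d},{e},{a,b},{b,c},{b,d},{b,e},{c,e},{d,e},{b,c,e},{b,d,e}}
  U12={{a,b},{b,c},{b,c,e}} U13={{b},{a,b},{b,c},{b,d},{b,e},{b,c,e},{b,d,e}} U23={{a},{a,b},{b,c},{c,e},{b,c,e}}
  U123={{a,b},{b,c},{b,c,e}}
C dims 3,3,1; δ0: rk 2, SNF 1^2; δ1: rk 1, SNF 1^1
Ȟ^0 = (3 − 2) − 0 = 1, so Ȟ^0 ≅ Z
Ȟ^1 = (3 − 1) − 2 = 0, so Ȟ^1 ≅ 0
Ȟ^2 = (1 − 0) − 1 = 0, so Ȟ^2 ≅ 0


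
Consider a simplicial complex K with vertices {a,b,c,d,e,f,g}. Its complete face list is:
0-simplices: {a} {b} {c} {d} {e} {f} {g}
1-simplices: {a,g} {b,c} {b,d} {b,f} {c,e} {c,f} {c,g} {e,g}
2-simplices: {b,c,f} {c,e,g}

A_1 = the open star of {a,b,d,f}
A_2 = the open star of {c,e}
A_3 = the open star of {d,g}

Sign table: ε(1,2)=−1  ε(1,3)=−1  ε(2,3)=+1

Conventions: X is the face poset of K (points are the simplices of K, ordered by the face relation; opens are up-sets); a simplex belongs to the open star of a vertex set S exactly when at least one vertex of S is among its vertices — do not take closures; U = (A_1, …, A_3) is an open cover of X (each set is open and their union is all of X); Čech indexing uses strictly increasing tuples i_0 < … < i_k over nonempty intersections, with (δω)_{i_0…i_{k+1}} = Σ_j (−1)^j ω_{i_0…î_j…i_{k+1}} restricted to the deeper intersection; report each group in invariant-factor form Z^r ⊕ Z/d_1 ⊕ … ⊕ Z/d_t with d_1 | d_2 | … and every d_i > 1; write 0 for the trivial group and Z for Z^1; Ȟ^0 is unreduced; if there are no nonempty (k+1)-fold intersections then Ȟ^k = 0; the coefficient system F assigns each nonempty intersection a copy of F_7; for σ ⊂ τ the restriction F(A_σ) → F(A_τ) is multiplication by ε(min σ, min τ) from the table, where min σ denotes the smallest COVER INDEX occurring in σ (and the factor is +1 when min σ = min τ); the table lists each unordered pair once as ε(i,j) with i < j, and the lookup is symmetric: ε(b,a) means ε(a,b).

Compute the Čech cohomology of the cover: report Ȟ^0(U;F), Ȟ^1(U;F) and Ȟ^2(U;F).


nonempty overlaps:
  A1={{a},{b},{d},{f},{a,g},{b,c},{b,d},{b,f},{c,f},{b,c,f}} A2={{c},{e},{b,c},{c,e},{c,f},{c,g},{e,g},{b,c,f},{c,e,g}} A3={{d},{g},{a,g},{b,d},{c,g},{e,g},{c,e,g}}
  A12={{b,c},{c,f},{b,c,f}} A13={{d},{a,g},{b,d}} A23={{c,g},{e,g},{c,e,g}}
C dims 3,3; δ0: rk_F7 2
degree 0: 3−2−0 = 1 → Ȟ^0 ≅ Z/7
degree 1: 3−0−2 = 1 → Ȟ^1 ≅ Z/7
degree 2: 0−0−0 = 0 → Ȟ^2 ≅ 0

Ȟ^0 ≅ Z/7, Ȟ^1 ≅ Z/7, Ȟ^2 ≅ 0


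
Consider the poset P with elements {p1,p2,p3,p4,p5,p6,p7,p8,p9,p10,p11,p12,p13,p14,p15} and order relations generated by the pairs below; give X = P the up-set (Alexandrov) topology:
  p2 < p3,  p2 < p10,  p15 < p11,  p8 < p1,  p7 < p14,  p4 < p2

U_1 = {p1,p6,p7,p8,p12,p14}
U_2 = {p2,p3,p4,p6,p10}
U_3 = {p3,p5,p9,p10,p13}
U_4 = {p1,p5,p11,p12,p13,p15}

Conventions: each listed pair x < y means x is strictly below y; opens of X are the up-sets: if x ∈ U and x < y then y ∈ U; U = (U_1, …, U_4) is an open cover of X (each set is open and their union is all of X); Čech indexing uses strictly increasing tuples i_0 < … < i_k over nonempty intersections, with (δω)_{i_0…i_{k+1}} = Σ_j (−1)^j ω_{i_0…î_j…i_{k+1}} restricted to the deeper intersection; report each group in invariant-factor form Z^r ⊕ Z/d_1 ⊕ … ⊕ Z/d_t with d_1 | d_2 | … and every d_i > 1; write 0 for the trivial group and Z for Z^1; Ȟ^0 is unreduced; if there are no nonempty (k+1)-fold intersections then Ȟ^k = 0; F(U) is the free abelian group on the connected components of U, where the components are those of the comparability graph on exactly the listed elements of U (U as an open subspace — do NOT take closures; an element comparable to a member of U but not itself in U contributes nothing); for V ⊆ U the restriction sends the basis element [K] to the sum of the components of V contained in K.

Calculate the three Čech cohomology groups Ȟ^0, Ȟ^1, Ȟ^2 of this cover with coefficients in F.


Ȟ^0 = Z^9, Ȟ^1 = 0 and Ȟ^2 = 0

intersection data:
  U12={p6} U14={p1,p12} U23={p3,p10} U34={p5,p13}
components per intersection:
  U1: {p1,p8} {p6} {p7,p14} {p12}
  U2: {p2,p3,p4,p10} {p6}
  U3: {p3} {p5} {p9} {p10} {p13}
  U4: {p1} {p5} {p11,p15} {p12} {p13}
  U12: {p6}
  U14: {p1} {p12}
  U23: {p3} {p10}
  U34: {p5} {p13}
C dims 16,7; δ0: rk 7, SNF 1^7
Ȟ^0 = (16 − 7) − 0 = 9, so Ȟ^0 ≅ Z^9
Ȟ^1 = (7 − 0) − 7 = 0, so Ȟ^1 ≅ 0
Ȟ^2 = (0 − 0) − 0 = 0, so Ȟ^2 ≅ 0


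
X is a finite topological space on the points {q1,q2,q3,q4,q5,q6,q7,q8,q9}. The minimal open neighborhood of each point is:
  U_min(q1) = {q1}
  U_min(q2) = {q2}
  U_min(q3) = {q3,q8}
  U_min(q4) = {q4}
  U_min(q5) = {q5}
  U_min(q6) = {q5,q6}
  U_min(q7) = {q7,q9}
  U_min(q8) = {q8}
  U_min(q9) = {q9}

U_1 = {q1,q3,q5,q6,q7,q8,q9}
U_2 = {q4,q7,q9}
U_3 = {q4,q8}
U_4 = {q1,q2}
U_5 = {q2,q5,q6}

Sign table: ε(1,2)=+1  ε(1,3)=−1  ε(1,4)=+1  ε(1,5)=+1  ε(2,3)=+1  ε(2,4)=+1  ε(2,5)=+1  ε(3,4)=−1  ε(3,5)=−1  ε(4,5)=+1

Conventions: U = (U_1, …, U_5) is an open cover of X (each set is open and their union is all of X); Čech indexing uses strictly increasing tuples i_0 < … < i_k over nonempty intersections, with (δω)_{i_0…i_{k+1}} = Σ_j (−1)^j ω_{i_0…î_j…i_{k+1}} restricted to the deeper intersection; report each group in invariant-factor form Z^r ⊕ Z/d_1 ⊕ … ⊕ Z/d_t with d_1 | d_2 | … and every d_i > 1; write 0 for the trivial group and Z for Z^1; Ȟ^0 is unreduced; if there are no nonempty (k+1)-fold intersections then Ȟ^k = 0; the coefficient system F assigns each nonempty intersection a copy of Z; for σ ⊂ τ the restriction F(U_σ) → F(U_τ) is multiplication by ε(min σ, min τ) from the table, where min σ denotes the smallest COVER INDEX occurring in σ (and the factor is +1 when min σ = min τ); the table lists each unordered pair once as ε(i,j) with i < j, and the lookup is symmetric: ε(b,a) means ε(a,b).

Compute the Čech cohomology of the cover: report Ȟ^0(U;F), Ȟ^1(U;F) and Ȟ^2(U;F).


Ȟ^0 ≅ 0; Ȟ^1 ≅ Z ⊕ Z/2; Ȟ^2 ≅ 0

nerve simplices:
  U12={q7,q9} U13={q8} U14={q1} U15={q5,q6} U23={q4} U45={q2}
C dims 5,6; δ0: rk 5, SNF 1^4·2
degree 0: 5−5−0 = 0 → Ȟ^0 ≅ 0
degree 1: 6−0−5 = 1 plus torsion [2] → Ȟ^1 ≅ Z ⊕ Z/2
degree 2: 0−0−0 = 0 → Ȟ^2 ≅ 0


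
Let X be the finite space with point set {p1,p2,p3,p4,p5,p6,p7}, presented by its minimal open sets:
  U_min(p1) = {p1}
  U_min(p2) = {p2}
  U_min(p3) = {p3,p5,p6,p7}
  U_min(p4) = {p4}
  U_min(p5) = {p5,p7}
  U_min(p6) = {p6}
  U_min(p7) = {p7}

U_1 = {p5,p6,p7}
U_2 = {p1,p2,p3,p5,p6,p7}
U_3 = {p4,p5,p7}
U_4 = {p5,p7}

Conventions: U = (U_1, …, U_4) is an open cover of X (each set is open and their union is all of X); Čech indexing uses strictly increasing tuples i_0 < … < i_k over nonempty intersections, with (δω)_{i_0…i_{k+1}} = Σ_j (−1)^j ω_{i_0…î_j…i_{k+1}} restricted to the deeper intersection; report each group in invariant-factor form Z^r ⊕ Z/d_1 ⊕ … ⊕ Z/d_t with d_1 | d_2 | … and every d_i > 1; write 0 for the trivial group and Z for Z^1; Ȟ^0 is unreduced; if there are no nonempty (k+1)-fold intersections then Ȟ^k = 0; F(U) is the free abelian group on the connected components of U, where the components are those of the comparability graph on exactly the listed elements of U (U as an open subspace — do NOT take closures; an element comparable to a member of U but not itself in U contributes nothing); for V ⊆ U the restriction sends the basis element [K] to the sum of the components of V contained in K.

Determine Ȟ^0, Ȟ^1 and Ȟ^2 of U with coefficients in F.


Ȟ^0 ≅ Z^4; Ȟ^1 ≅ 0; Ȟ^2 ≅ 0

nonempty overlaps:
  U12={p5,p6,p7} U13={p5,p7} U14={p5,p7} U23={p5,p7} U24={p5,p7} U34={p5,p7}
  U123={p5,p7} U124={p5,p7} U134={p5,p7} U234={p5,p7}
  U1234={p5,p7}
components per intersection:
  U1: {p5,p7} {p6}
  U2: {p1} {p2} {p3,p5,p6,p7}
  U3: {p4} {p5,p7}
  U4: {p5,p7}
  U12: {p5,p7} {p6}
  U13: {p5,p7}
  U14: {p5,p7}
  U23: {p5,p7}
  U24: {p5,p7}
  U34: {p5,p7}
  U123: {p5,p7}
  U124: {p5,p7}
  U134: {p5,p7}
  U234: {p5,p7}
  U1234: {p5,p7}
C dims 8,7,4,1; δ0: rk 4, SNF 1^4; δ1: rk 3, SNF 1^3; δ2: rk 1, SNF 1^1
degree 0: 8−4−0 = 4 → Ȟ^0 ≅ Z^4
degree 1: 7−3−4 = 0 → Ȟ^1 ≅ 0
degree 2: 4−1−3 = 0 → Ȟ^2 ≅ 0


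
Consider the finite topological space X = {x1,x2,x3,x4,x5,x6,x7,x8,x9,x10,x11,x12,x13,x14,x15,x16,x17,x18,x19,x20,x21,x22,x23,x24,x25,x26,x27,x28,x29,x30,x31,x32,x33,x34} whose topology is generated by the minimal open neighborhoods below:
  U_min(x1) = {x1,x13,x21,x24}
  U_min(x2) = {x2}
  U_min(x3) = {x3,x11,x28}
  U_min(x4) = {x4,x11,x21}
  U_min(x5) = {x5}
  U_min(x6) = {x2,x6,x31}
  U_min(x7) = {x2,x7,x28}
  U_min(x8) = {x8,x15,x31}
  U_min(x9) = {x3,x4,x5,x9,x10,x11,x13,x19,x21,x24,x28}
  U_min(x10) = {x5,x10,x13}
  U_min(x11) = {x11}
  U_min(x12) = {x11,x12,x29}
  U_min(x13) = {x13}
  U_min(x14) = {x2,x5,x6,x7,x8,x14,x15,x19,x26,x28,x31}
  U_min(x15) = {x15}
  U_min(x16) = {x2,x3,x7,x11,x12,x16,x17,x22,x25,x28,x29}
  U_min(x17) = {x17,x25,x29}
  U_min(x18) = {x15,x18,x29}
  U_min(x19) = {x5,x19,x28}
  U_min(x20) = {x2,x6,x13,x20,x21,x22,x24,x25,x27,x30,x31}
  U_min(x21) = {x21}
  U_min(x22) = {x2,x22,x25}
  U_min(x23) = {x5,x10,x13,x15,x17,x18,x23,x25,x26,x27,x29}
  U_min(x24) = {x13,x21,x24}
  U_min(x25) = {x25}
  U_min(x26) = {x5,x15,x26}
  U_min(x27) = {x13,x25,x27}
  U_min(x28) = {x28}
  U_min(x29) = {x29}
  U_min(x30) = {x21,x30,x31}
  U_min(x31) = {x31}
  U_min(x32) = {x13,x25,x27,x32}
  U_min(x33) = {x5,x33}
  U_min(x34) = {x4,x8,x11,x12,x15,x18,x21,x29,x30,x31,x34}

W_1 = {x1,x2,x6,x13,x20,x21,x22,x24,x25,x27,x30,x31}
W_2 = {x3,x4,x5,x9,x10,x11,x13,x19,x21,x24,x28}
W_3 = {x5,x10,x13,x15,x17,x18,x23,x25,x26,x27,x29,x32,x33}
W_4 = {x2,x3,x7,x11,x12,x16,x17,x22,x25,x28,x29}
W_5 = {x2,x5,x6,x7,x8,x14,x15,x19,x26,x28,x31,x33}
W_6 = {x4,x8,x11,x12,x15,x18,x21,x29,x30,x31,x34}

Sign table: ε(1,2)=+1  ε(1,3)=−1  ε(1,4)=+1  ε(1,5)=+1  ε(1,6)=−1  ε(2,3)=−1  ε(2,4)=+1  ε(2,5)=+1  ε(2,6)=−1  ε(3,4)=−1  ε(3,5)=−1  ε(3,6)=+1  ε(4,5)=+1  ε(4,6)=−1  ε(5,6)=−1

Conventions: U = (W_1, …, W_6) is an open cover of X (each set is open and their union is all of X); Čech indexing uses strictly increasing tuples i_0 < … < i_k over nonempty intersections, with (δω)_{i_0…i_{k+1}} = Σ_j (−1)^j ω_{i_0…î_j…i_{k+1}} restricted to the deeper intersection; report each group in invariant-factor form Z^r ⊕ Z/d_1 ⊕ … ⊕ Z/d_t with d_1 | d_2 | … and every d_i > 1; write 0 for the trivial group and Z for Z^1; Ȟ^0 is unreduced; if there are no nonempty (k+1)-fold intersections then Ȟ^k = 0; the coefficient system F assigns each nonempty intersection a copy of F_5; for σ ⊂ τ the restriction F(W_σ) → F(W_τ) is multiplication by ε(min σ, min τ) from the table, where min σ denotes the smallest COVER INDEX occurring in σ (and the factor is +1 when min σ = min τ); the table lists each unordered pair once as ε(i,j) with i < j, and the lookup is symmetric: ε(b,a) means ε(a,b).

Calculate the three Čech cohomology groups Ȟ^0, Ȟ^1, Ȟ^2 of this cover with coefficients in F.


Ȟ^0 = Z/5, Ȟ^1 = 0, Ȟ^2 = 0

nerve of the cover:
  W12={x13,x21,x24} W13={x13,x25,x27} W14={x2,x22,x25} W15={x2,x6,x31} W16={x21,x30,x31} W23={x5,x10,x13} W24={x3,x11,x28} W25={x5,x19,x28} W26={x4,x11,x21} W34={x17,x25,x29} W35={x5,x15,x26,x33} W36={x15,x18,x29} W45={x2,x7,x28} W46={x11,x12,x29} W56={x8,x15,x31}
  W123={x13} W126={x21} W134={x25} W145={x2} W156={x31} W235={x5} W245={x28} W246={x11} W346={x29} W356={x15}
C dims 6,15,10; δ0: rk_F5 5; δ1: rk_F5 10
Ȟ^0 = (6 − 5) − 0 = 1, so Ȟ^0 ≅ Z/5
Ȟ^1 = (15 − 10) − 5 = 0, so Ȟ^1 ≅ 0
Ȟ^2 = (10 − 0) − 10 = 0, so Ȟ^2 ≅ 0
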